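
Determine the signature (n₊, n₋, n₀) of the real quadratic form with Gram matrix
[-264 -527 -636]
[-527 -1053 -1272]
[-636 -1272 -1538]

step 0: pivot -264 → sign −
step 1: pivot -263/264 → sign −
step 2: pivot 2/263 → sign +
signature = (1, 2, 0)

Answer: (1, 2, 0)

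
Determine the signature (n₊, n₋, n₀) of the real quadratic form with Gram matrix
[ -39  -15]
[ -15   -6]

Answer: (0, 2, 0)

Derivation:
step 0: pivot -39 → sign −
step 1: pivot -3/13 → sign −
signature = (0, 2, 0)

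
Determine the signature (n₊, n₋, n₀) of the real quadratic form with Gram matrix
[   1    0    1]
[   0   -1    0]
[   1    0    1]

step 0: pivot 1 → sign +
step 1: pivot -1 → sign −
step 2: row/col 2 already zero → sign 0
signature = (1, 1, 1)

Answer: (1, 1, 1)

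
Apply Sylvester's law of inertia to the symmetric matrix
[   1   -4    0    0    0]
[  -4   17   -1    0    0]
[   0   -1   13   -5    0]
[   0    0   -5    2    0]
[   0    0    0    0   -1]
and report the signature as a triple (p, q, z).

step 0: pivot 1 → sign +
step 1: pivot 1 → sign +
step 2: pivot 12 → sign +
step 3: pivot -1/12 → sign −
step 4: pivot -1 → sign −
signature = (3, 2, 0)

Answer: (3, 2, 0)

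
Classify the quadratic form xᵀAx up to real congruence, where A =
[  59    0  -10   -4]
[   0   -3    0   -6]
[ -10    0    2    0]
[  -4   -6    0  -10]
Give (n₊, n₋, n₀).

Answer: (3, 1, 0)

Derivation:
step 0: pivot 59 → sign +
step 1: pivot -3 → sign −
step 2: pivot 18/59 → sign +
step 3: pivot 2/9 → sign +
signature = (3, 1, 0)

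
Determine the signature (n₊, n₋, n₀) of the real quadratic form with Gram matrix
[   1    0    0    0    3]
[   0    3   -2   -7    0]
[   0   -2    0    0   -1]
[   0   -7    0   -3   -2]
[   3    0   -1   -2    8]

step 0: pivot 1 → sign +
step 1: pivot 3 → sign +
step 2: pivot -4/3 → sign −
step 3: pivot -3 → sign −
step 4: pivot 1/2 → sign +
signature = (3, 2, 0)

Answer: (3, 2, 0)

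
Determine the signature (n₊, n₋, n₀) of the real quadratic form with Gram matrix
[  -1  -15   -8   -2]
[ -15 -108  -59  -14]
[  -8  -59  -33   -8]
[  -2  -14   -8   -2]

step 0: pivot -1 → sign −
step 1: pivot 117 → sign +
step 2: pivot -94/117 → sign −
step 3: pivot -2/47 → sign −
signature = (1, 3, 0)

Answer: (1, 3, 0)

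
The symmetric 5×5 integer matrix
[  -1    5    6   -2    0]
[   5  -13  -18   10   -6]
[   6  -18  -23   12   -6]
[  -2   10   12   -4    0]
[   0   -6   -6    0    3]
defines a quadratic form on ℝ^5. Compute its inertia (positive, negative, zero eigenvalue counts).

Answer: (2, 1, 2)

Derivation:
step 0: pivot -1 → sign −
step 1: pivot 12 → sign +
step 2: pivot 1 → sign +
step 3: row/col 3 already zero → sign 0
step 4: row/col 4 already zero → sign 0
signature = (2, 1, 2)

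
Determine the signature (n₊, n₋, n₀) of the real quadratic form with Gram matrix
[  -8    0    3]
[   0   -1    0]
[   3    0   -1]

Answer: (1, 2, 0)

Derivation:
step 0: pivot -8 → sign −
step 1: pivot -1 → sign −
step 2: pivot 1/8 → sign +
signature = (1, 2, 0)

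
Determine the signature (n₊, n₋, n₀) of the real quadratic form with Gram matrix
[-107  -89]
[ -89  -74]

step 0: pivot -107 → sign −
step 1: pivot 3/107 → sign +
signature = (1, 1, 0)

Answer: (1, 1, 0)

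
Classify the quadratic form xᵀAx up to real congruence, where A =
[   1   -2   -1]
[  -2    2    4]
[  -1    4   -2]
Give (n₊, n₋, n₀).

step 0: pivot 1 → sign +
step 1: pivot -2 → sign −
step 2: pivot -1 → sign −
signature = (1, 2, 0)

Answer: (1, 2, 0)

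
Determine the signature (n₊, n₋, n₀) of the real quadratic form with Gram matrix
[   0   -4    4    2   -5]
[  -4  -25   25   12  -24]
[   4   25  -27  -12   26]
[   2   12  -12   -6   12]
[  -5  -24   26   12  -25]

step 0: pivot -25 → sign −
step 1: pivot 16/25 → sign +
step 2: pivot -2 → sign −
step 3: pivot -1/4 → sign −
step 4: pivot -1/2 → sign −
signature = (1, 4, 0)

Answer: (1, 4, 0)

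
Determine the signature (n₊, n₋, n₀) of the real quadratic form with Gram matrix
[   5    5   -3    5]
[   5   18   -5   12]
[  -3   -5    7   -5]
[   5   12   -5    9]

step 0: pivot 5 → sign +
step 1: pivot 13 → sign +
step 2: pivot 318/65 → sign +
step 3: pivot 3/53 → sign +
signature = (4, 0, 0)

Answer: (4, 0, 0)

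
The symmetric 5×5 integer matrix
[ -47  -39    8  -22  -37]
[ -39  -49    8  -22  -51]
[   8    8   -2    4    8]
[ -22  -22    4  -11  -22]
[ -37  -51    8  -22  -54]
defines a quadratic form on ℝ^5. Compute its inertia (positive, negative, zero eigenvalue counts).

Answer: (1, 4, 0)

Derivation:
step 0: pivot -47 → sign −
step 1: pivot -782/47 → sign −
step 2: pivot -206/391 → sign −
step 3: pivot 15/103 → sign +
step 4: pivot -1/5 → sign −
signature = (1, 4, 0)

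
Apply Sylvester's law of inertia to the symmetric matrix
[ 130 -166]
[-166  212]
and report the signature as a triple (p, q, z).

step 0: pivot 130 → sign +
step 1: pivot 2/65 → sign +
signature = (2, 0, 0)

Answer: (2, 0, 0)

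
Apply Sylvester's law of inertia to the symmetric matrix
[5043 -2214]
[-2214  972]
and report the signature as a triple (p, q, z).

step 0: pivot 5043 → sign +
step 1: row/col 1 already zero → sign 0
signature = (1, 0, 1)

Answer: (1, 0, 1)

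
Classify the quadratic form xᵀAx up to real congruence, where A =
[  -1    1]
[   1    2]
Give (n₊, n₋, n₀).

Answer: (1, 1, 0)

Derivation:
step 0: pivot -1 → sign −
step 1: pivot 3 → sign +
signature = (1, 1, 0)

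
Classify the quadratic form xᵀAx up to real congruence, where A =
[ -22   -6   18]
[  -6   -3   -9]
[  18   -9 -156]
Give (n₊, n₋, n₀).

step 0: pivot -22 → sign −
step 1: pivot -15/11 → sign −
step 2: pivot 3/5 → sign +
signature = (1, 2, 0)

Answer: (1, 2, 0)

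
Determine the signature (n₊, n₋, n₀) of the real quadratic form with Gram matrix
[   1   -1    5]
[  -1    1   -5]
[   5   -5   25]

Answer: (1, 0, 2)

Derivation:
step 0: pivot 1 → sign +
step 1: row/col 1 already zero → sign 0
step 2: row/col 2 already zero → sign 0
signature = (1, 0, 2)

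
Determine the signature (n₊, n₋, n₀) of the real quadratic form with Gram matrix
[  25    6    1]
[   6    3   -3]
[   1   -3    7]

Answer: (3, 0, 0)

Derivation:
step 0: pivot 25 → sign +
step 1: pivot 39/25 → sign +
step 2: pivot 3/13 → sign +
signature = (3, 0, 0)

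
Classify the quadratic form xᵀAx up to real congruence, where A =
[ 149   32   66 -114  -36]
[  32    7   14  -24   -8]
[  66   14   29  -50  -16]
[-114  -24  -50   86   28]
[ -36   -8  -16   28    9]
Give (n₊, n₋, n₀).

Answer: (3, 2, 0)

Derivation:
step 0: pivot 149 → sign +
step 1: pivot 19/149 → sign +
step 2: pivot -9/19 → sign −
step 3: pivot -2/9 → sign −
step 4: pivot 1 → sign +
signature = (3, 2, 0)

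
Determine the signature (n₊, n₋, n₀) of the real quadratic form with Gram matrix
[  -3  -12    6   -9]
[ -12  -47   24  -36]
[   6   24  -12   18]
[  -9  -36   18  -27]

step 0: pivot -3 → sign −
step 1: pivot 1 → sign +
step 2: row/col 2 already zero → sign 0
step 3: row/col 3 already zero → sign 0
signature = (1, 1, 2)

Answer: (1, 1, 2)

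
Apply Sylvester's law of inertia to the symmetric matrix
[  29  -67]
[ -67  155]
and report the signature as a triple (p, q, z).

step 0: pivot 29 → sign +
step 1: pivot 6/29 → sign +
signature = (2, 0, 0)

Answer: (2, 0, 0)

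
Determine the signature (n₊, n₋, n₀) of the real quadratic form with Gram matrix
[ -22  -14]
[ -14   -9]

step 0: pivot -22 → sign −
step 1: pivot -1/11 → sign −
signature = (0, 2, 0)

Answer: (0, 2, 0)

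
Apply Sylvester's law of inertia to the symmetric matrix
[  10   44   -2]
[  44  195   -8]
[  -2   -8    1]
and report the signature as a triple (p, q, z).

Answer: (3, 0, 0)

Derivation:
step 0: pivot 10 → sign +
step 1: pivot 7/5 → sign +
step 2: pivot 1/7 → sign +
signature = (3, 0, 0)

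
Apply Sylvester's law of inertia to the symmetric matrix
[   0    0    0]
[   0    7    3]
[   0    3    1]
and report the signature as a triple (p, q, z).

Answer: (1, 1, 1)

Derivation:
step 0: pivot 7 → sign +
step 1: pivot -2/7 → sign −
step 2: row/col 2 already zero → sign 0
signature = (1, 1, 1)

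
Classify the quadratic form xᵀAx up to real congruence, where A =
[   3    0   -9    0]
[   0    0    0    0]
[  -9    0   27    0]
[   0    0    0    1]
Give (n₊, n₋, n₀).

Answer: (2, 0, 2)

Derivation:
step 0: pivot 3 → sign +
step 1: pivot 1 → sign +
step 2: row/col 2 already zero → sign 0
step 3: row/col 3 already zero → sign 0
signature = (2, 0, 2)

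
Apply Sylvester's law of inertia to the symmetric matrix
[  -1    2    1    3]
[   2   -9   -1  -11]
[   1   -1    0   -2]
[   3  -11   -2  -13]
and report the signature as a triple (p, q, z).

Answer: (2, 2, 0)

Derivation:
step 0: pivot -1 → sign −
step 1: pivot -5 → sign −
step 2: pivot 6/5 → sign +
step 3: pivot 1 → sign +
signature = (2, 2, 0)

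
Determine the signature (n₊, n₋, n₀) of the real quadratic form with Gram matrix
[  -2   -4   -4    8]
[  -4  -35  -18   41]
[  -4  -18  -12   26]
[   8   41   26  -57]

Answer: (0, 3, 1)

Derivation:
step 0: pivot -2 → sign −
step 1: pivot -27 → sign −
step 2: pivot -8/27 → sign −
step 3: row/col 3 already zero → sign 0
signature = (0, 3, 1)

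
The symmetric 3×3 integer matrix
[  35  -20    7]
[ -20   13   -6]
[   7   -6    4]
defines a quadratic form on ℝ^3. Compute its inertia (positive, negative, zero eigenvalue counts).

Answer: (3, 0, 0)

Derivation:
step 0: pivot 35 → sign +
step 1: pivot 11/7 → sign +
step 2: pivot 3/55 → sign +
signature = (3, 0, 0)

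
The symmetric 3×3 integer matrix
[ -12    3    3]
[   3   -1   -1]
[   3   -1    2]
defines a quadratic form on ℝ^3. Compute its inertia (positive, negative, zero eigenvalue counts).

Answer: (1, 2, 0)

Derivation:
step 0: pivot -12 → sign −
step 1: pivot -1/4 → sign −
step 2: pivot 3 → sign +
signature = (1, 2, 0)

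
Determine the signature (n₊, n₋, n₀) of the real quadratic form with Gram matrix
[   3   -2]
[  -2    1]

step 0: pivot 3 → sign +
step 1: pivot -1/3 → sign −
signature = (1, 1, 0)

Answer: (1, 1, 0)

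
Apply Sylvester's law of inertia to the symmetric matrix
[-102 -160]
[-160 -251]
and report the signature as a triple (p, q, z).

Answer: (0, 2, 0)

Derivation:
step 0: pivot -102 → sign −
step 1: pivot -1/51 → sign −
signature = (0, 2, 0)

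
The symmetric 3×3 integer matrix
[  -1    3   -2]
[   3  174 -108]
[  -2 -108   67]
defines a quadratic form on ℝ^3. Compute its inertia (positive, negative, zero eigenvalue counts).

Answer: (1, 2, 0)

Derivation:
step 0: pivot -1 → sign −
step 1: pivot 183 → sign +
step 2: pivot -1/61 → sign −
signature = (1, 2, 0)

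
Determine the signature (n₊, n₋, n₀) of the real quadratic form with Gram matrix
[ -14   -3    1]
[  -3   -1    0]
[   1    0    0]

Answer: (1, 2, 0)

Derivation:
step 0: pivot -14 → sign −
step 1: pivot -5/14 → sign −
step 2: pivot 1/5 → sign +
signature = (1, 2, 0)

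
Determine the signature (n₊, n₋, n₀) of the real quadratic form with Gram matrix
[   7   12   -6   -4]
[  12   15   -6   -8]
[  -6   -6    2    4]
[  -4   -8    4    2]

Answer: (2, 2, 0)

Derivation:
step 0: pivot 7 → sign +
step 1: pivot -39/7 → sign −
step 2: pivot 2/13 → sign +
step 3: pivot -2/3 → sign −
signature = (2, 2, 0)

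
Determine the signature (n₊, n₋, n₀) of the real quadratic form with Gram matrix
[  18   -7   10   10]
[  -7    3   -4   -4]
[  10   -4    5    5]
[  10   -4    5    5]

Answer: (2, 1, 1)

Derivation:
step 0: pivot 18 → sign +
step 1: pivot 5/18 → sign +
step 2: pivot -3/5 → sign −
step 3: row/col 3 already zero → sign 0
signature = (2, 1, 1)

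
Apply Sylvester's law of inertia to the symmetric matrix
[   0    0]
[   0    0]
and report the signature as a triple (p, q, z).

step 0: row/col 0 already zero → sign 0
step 1: row/col 1 already zero → sign 0
signature = (0, 0, 2)

Answer: (0, 0, 2)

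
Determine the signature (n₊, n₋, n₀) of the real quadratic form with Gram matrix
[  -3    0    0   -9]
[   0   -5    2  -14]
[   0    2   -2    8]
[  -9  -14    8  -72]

Answer: (0, 4, 0)

Derivation:
step 0: pivot -3 → sign −
step 1: pivot -5 → sign −
step 2: pivot -6/5 → sign −
step 3: pivot -1 → sign −
signature = (0, 4, 0)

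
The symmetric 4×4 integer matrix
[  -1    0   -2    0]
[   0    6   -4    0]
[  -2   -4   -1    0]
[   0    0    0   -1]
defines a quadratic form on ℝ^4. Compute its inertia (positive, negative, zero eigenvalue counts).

Answer: (2, 2, 0)

Derivation:
step 0: pivot -1 → sign −
step 1: pivot 6 → sign +
step 2: pivot 1/3 → sign +
step 3: pivot -1 → sign −
signature = (2, 2, 0)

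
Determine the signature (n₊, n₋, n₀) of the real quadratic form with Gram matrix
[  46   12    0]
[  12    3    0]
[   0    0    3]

Answer: (2, 1, 0)

Derivation:
step 0: pivot 46 → sign +
step 1: pivot -3/23 → sign −
step 2: pivot 3 → sign +
signature = (2, 1, 0)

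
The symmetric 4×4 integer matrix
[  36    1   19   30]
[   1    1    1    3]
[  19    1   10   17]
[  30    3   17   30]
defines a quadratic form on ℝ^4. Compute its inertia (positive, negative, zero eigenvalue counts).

step 0: pivot 36 → sign +
step 1: pivot 35/36 → sign +
step 2: pivot -9/35 → sign −
step 3: pivot 2/9 → sign +
signature = (3, 1, 0)

Answer: (3, 1, 0)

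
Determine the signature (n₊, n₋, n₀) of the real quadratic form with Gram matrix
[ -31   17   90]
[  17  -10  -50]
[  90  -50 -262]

Answer: (0, 3, 0)

Derivation:
step 0: pivot -31 → sign −
step 1: pivot -21/31 → sign −
step 2: pivot -2/21 → sign −
signature = (0, 3, 0)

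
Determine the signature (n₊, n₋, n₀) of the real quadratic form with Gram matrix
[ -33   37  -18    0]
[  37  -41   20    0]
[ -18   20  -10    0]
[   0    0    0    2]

step 0: pivot -33 → sign −
step 1: pivot 16/33 → sign +
step 2: pivot -1/4 → sign −
step 3: pivot 2 → sign +
signature = (2, 2, 0)

Answer: (2, 2, 0)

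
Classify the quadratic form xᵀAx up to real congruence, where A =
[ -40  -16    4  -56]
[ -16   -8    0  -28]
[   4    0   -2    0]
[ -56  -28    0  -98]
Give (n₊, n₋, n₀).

step 0: pivot -40 → sign −
step 1: pivot -8/5 → sign −
step 2: row/col 2 already zero → sign 0
step 3: row/col 3 already zero → sign 0
signature = (0, 2, 2)

Answer: (0, 2, 2)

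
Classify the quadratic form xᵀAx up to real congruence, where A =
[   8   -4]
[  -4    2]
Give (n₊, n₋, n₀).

Answer: (1, 0, 1)

Derivation:
step 0: pivot 8 → sign +
step 1: row/col 1 already zero → sign 0
signature = (1, 0, 1)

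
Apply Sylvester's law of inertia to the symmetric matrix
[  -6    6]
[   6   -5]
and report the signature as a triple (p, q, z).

step 0: pivot -6 → sign −
step 1: pivot 1 → sign +
signature = (1, 1, 0)

Answer: (1, 1, 0)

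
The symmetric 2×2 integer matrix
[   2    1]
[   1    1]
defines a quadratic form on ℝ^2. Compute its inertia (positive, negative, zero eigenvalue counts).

step 0: pivot 2 → sign +
step 1: pivot 1/2 → sign +
signature = (2, 0, 0)

Answer: (2, 0, 0)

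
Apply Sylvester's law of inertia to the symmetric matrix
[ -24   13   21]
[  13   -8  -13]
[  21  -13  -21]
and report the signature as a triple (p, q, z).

step 0: pivot -24 → sign −
step 1: pivot -23/24 → sign −
step 2: pivot 3/23 → sign +
signature = (1, 2, 0)

Answer: (1, 2, 0)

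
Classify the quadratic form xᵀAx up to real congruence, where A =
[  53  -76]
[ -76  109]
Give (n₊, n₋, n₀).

Answer: (2, 0, 0)

Derivation:
step 0: pivot 53 → sign +
step 1: pivot 1/53 → sign +
signature = (2, 0, 0)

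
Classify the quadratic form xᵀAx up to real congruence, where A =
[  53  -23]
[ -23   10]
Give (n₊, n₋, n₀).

Answer: (2, 0, 0)

Derivation:
step 0: pivot 53 → sign +
step 1: pivot 1/53 → sign +
signature = (2, 0, 0)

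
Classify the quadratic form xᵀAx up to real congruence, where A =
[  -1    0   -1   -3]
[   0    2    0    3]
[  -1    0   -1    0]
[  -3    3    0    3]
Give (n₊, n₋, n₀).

Answer: (2, 2, 0)

Derivation:
step 0: pivot -1 → sign −
step 1: pivot 2 → sign +
step 2: pivot 15/2 → sign +
step 3: pivot -6/5 → sign −
signature = (2, 2, 0)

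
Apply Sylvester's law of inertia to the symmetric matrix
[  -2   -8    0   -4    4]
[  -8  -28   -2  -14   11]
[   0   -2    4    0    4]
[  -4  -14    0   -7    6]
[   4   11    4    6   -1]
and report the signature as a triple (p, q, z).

Answer: (2, 2, 1)

Derivation:
step 0: pivot -2 → sign −
step 1: pivot 4 → sign +
step 2: pivot 3 → sign +
step 3: pivot -1/3 → sign −
step 4: row/col 4 already zero → sign 0
signature = (2, 2, 1)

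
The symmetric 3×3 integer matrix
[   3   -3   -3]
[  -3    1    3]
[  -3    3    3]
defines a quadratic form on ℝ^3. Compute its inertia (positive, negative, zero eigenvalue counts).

step 0: pivot 3 → sign +
step 1: pivot -2 → sign −
step 2: row/col 2 already zero → sign 0
signature = (1, 1, 1)

Answer: (1, 1, 1)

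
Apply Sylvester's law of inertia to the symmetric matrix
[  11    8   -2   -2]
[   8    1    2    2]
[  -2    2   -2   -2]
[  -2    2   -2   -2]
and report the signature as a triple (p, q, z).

Answer: (2, 1, 1)

Derivation:
step 0: pivot 11 → sign +
step 1: pivot -53/11 → sign −
step 2: pivot 6/53 → sign +
step 3: row/col 3 already zero → sign 0
signature = (2, 1, 1)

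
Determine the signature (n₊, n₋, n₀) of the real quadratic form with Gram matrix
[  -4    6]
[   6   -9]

Answer: (0, 1, 1)

Derivation:
step 0: pivot -4 → sign −
step 1: row/col 1 already zero → sign 0
signature = (0, 1, 1)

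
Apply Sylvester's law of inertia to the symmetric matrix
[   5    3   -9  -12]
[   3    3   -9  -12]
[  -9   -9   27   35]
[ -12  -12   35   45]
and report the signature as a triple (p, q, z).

Answer: (3, 1, 0)

Derivation:
step 0: pivot 5 → sign +
step 1: pivot 6/5 → sign +
step 2: pivot -3 → sign −
step 3: pivot 1/3 → sign +
signature = (3, 1, 0)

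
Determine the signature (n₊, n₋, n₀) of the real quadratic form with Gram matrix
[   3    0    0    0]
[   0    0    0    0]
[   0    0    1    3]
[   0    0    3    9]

Answer: (2, 0, 2)

Derivation:
step 0: pivot 3 → sign +
step 1: pivot 1 → sign +
step 2: row/col 2 already zero → sign 0
step 3: row/col 3 already zero → sign 0
signature = (2, 0, 2)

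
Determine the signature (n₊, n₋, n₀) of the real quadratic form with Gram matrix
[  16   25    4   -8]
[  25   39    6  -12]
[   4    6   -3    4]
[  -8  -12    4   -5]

Answer: (2, 2, 0)

Derivation:
step 0: pivot 16 → sign +
step 1: pivot -1/16 → sign −
step 2: pivot -3 → sign −
step 3: pivot 1/3 → sign +
signature = (2, 2, 0)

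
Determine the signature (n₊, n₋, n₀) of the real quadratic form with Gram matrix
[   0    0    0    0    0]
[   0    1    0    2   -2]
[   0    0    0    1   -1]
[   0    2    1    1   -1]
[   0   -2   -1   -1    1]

step 0: pivot 1 → sign +
step 1: pivot -3 → sign −
step 2: pivot 1/3 → sign +
step 3: row/col 3 already zero → sign 0
step 4: row/col 4 already zero → sign 0
signature = (2, 1, 2)

Answer: (2, 1, 2)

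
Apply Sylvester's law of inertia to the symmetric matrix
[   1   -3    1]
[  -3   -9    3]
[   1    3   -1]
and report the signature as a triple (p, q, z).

step 0: pivot 1 → sign +
step 1: pivot -18 → sign −
step 2: row/col 2 already zero → sign 0
signature = (1, 1, 1)

Answer: (1, 1, 1)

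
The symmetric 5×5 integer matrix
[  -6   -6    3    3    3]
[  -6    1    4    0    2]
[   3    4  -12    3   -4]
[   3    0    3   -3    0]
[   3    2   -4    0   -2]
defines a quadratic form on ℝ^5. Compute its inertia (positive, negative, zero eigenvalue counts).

step 0: pivot -6 → sign −
step 1: pivot 7 → sign +
step 2: pivot -149/14 → sign −
step 3: pivot -75/149 → sign −
step 4: pivot -3/25 → sign −
signature = (1, 4, 0)

Answer: (1, 4, 0)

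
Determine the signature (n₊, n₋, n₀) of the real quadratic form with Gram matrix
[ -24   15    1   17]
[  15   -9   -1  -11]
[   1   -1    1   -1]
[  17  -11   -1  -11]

step 0: pivot -24 → sign −
step 1: pivot 3/8 → sign +
step 2: pivot 2/3 → sign +
step 3: row/col 3 already zero → sign 0
signature = (2, 1, 1)

Answer: (2, 1, 1)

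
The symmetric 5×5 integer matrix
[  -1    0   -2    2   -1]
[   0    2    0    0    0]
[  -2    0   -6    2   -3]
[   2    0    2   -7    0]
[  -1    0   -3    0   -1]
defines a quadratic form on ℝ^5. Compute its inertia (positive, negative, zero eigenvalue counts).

Answer: (2, 3, 0)

Derivation:
step 0: pivot -1 → sign −
step 1: pivot 2 → sign +
step 2: pivot -2 → sign −
step 3: pivot -1 → sign −
step 4: pivot 3/2 → sign +
signature = (2, 3, 0)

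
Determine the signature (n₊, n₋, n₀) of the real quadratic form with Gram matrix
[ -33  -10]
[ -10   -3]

step 0: pivot -33 → sign −
step 1: pivot 1/33 → sign +
signature = (1, 1, 0)

Answer: (1, 1, 0)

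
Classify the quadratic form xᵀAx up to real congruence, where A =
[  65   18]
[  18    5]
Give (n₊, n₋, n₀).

Answer: (2, 0, 0)

Derivation:
step 0: pivot 65 → sign +
step 1: pivot 1/65 → sign +
signature = (2, 0, 0)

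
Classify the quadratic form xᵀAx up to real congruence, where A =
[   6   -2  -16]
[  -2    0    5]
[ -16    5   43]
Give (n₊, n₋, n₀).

step 0: pivot 6 → sign +
step 1: pivot -2/3 → sign −
step 2: pivot 1/2 → sign +
signature = (2, 1, 0)

Answer: (2, 1, 0)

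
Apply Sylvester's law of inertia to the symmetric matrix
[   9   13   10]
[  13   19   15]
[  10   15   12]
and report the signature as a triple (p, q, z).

step 0: pivot 9 → sign +
step 1: pivot 2/9 → sign +
step 2: pivot -1/2 → sign −
signature = (2, 1, 0)

Answer: (2, 1, 0)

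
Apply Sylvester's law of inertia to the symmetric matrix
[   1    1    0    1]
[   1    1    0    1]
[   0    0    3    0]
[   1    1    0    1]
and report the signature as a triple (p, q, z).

step 0: pivot 1 → sign +
step 1: pivot 3 → sign +
step 2: row/col 2 already zero → sign 0
step 3: row/col 3 already zero → sign 0
signature = (2, 0, 2)

Answer: (2, 0, 2)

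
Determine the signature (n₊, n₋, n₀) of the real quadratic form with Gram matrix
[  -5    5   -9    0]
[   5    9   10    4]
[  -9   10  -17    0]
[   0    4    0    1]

step 0: pivot -5 → sign −
step 1: pivot 14 → sign +
step 2: pivot -61/70 → sign −
step 3: pivot -3/61 → sign −
signature = (1, 3, 0)

Answer: (1, 3, 0)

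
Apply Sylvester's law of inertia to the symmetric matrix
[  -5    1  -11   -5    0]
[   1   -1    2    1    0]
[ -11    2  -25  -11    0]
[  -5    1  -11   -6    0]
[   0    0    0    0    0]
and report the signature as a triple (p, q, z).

Answer: (0, 4, 1)

Derivation:
step 0: pivot -5 → sign −
step 1: pivot -4/5 → sign −
step 2: pivot -3/4 → sign −
step 3: pivot -1 → sign −
step 4: row/col 4 already zero → sign 0
signature = (0, 4, 1)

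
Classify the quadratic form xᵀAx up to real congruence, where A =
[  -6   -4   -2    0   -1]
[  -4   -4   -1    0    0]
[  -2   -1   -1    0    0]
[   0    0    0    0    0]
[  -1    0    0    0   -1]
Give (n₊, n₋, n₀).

Answer: (1, 3, 1)

Derivation:
step 0: pivot -6 → sign −
step 1: pivot -4/3 → sign −
step 2: pivot -1/4 → sign −
step 3: pivot 1/2 → sign +
step 4: row/col 4 already zero → sign 0
signature = (1, 3, 1)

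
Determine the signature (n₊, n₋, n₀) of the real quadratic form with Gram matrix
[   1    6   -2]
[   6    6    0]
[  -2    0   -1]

step 0: pivot 1 → sign +
step 1: pivot -30 → sign −
step 2: pivot -1/5 → sign −
signature = (1, 2, 0)

Answer: (1, 2, 0)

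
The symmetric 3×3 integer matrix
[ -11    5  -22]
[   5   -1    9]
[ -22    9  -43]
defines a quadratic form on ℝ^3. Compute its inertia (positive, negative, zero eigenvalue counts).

Answer: (2, 1, 0)

Derivation:
step 0: pivot -11 → sign −
step 1: pivot 14/11 → sign +
step 2: pivot 3/14 → sign +
signature = (2, 1, 0)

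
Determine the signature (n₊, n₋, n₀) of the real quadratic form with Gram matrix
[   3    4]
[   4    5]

step 0: pivot 3 → sign +
step 1: pivot -1/3 → sign −
signature = (1, 1, 0)

Answer: (1, 1, 0)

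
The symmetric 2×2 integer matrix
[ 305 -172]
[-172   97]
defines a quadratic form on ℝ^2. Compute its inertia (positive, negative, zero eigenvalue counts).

Answer: (2, 0, 0)

Derivation:
step 0: pivot 305 → sign +
step 1: pivot 1/305 → sign +
signature = (2, 0, 0)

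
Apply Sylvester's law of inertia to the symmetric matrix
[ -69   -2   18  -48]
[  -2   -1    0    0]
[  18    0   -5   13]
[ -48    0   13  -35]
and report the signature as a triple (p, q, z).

step 0: pivot -69 → sign −
step 1: pivot -65/69 → sign −
step 2: pivot -1/65 → sign −
step 3: pivot 6 → sign +
signature = (1, 3, 0)

Answer: (1, 3, 0)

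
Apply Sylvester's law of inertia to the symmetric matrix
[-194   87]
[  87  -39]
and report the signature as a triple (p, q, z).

Answer: (1, 1, 0)

Derivation:
step 0: pivot -194 → sign −
step 1: pivot 3/194 → sign +
signature = (1, 1, 0)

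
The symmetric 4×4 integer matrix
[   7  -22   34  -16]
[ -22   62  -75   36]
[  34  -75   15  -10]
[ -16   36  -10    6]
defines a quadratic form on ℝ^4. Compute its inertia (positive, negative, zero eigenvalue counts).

step 0: pivot 7 → sign +
step 1: pivot -50/7 → sign −
step 2: pivot -403/50 → sign −
step 3: pivot -6/403 → sign −
signature = (1, 3, 0)

Answer: (1, 3, 0)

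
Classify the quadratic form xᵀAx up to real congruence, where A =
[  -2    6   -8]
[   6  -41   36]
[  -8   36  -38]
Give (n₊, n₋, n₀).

Answer: (1, 2, 0)

Derivation:
step 0: pivot -2 → sign −
step 1: pivot -23 → sign −
step 2: pivot 6/23 → sign +
signature = (1, 2, 0)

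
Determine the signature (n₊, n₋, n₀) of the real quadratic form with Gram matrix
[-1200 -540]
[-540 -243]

Answer: (0, 1, 1)

Derivation:
step 0: pivot -1200 → sign −
step 1: row/col 1 already zero → sign 0
signature = (0, 1, 1)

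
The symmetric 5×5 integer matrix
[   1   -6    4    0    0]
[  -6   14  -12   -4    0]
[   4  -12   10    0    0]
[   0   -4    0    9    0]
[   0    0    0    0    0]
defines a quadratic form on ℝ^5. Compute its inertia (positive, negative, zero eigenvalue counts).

step 0: pivot 1 → sign +
step 1: pivot -22 → sign −
step 2: pivot 6/11 → sign +
step 3: pivot 1 → sign +
step 4: row/col 4 already zero → sign 0
signature = (3, 1, 1)

Answer: (3, 1, 1)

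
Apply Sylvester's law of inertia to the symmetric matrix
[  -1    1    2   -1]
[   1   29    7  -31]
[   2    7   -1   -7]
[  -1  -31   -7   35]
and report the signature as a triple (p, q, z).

Answer: (3, 1, 0)

Derivation:
step 0: pivot -1 → sign −
step 1: pivot 30 → sign +
step 2: pivot 3/10 → sign +
step 3: pivot 2/3 → sign +
signature = (3, 1, 0)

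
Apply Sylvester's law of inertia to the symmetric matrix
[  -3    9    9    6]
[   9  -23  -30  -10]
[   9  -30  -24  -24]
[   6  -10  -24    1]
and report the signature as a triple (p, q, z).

Answer: (2, 2, 0)

Derivation:
step 0: pivot -3 → sign −
step 1: pivot 4 → sign +
step 2: pivot 3/4 → sign +
step 3: pivot -3 → sign −
signature = (2, 2, 0)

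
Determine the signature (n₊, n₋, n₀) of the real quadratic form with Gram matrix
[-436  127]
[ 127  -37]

step 0: pivot -436 → sign −
step 1: pivot -3/436 → sign −
signature = (0, 2, 0)

Answer: (0, 2, 0)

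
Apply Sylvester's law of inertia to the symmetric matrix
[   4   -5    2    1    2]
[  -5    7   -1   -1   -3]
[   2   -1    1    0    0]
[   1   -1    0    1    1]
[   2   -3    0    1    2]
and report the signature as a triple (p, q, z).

step 0: pivot 4 → sign +
step 1: pivot 3/4 → sign +
step 2: pivot -3 → sign −
step 3: pivot 1 → sign +
step 4: pivot 2/9 → sign +
signature = (4, 1, 0)

Answer: (4, 1, 0)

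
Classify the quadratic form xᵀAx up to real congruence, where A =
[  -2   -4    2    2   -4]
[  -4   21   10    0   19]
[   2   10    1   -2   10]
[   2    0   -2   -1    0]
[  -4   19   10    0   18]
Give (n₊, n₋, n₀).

step 0: pivot -2 → sign −
step 1: pivot 29 → sign +
step 2: pivot 51/29 → sign +
step 3: pivot 1/17 → sign +
step 4: pivot -3 → sign −
signature = (3, 2, 0)

Answer: (3, 2, 0)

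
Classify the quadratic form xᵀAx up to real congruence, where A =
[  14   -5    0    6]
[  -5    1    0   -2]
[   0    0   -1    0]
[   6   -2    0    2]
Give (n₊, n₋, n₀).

step 0: pivot 14 → sign +
step 1: pivot -11/14 → sign −
step 2: pivot -1 → sign −
step 3: pivot -6/11 → sign −
signature = (1, 3, 0)

Answer: (1, 3, 0)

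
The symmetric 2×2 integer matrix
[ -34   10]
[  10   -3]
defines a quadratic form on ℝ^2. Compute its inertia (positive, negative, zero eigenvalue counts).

step 0: pivot -34 → sign −
step 1: pivot -1/17 → sign −
signature = (0, 2, 0)

Answer: (0, 2, 0)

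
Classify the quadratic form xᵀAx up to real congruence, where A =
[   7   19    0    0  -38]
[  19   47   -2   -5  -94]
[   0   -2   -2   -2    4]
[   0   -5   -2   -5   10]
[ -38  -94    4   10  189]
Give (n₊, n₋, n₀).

step 0: pivot 7 → sign +
step 1: pivot -32/7 → sign −
step 2: pivot -9/8 → sign −
step 3: pivot 1/2 → sign +
step 4: pivot 1 → sign +
signature = (3, 2, 0)

Answer: (3, 2, 0)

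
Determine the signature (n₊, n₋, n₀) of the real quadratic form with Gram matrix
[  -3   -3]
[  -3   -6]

step 0: pivot -3 → sign −
step 1: pivot -3 → sign −
signature = (0, 2, 0)

Answer: (0, 2, 0)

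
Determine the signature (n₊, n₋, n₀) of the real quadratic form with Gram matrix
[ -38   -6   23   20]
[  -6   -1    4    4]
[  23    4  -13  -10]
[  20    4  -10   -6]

Answer: (1, 3, 0)

Derivation:
step 0: pivot -38 → sign −
step 1: pivot -1/19 → sign −
step 2: pivot 7/2 → sign +
step 3: pivot -2/7 → sign −
signature = (1, 3, 0)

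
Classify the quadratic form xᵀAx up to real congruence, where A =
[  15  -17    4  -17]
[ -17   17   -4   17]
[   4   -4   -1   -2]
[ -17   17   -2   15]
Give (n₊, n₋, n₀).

Answer: (2, 2, 0)

Derivation:
step 0: pivot 15 → sign +
step 1: pivot -34/15 → sign −
step 2: pivot -33/17 → sign −
step 3: pivot 2/33 → sign +
signature = (2, 2, 0)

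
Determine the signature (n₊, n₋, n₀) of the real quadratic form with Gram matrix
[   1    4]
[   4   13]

step 0: pivot 1 → sign +
step 1: pivot -3 → sign −
signature = (1, 1, 0)

Answer: (1, 1, 0)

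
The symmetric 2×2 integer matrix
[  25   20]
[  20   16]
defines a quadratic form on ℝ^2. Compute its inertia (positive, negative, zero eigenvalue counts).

Answer: (1, 0, 1)

Derivation:
step 0: pivot 25 → sign +
step 1: row/col 1 already zero → sign 0
signature = (1, 0, 1)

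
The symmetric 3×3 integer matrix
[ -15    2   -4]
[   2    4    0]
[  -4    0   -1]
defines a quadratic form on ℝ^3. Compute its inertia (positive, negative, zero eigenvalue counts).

step 0: pivot -15 → sign −
step 1: pivot 64/15 → sign +
step 2: row/col 2 already zero → sign 0
signature = (1, 1, 1)

Answer: (1, 1, 1)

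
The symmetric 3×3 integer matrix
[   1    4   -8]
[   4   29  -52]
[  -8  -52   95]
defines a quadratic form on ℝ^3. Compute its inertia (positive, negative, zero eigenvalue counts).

Answer: (3, 0, 0)

Derivation:
step 0: pivot 1 → sign +
step 1: pivot 13 → sign +
step 2: pivot 3/13 → sign +
signature = (3, 0, 0)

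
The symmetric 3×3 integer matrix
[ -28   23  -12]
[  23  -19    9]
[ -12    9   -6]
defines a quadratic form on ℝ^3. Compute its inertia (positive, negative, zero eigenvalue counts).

step 0: pivot -28 → sign −
step 1: pivot -3/28 → sign −
step 2: pivot 6 → sign +
signature = (1, 2, 0)

Answer: (1, 2, 0)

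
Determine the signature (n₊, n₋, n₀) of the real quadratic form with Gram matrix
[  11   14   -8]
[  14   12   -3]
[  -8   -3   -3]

Answer: (2, 1, 0)

Derivation:
step 0: pivot 11 → sign +
step 1: pivot -64/11 → sign −
step 2: pivot 3/64 → sign +
signature = (2, 1, 0)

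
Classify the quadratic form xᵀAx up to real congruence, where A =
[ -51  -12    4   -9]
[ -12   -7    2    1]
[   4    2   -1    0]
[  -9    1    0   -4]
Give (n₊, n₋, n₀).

Answer: (0, 4, 0)

Derivation:
step 0: pivot -51 → sign −
step 1: pivot -71/17 → sign −
step 2: pivot -89/213 → sign −
step 3: pivot -6/89 → sign −
signature = (0, 4, 0)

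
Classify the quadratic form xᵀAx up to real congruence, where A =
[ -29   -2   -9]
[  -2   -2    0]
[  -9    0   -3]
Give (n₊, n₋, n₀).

Answer: (0, 2, 1)

Derivation:
step 0: pivot -29 → sign −
step 1: pivot -54/29 → sign −
step 2: row/col 2 already zero → sign 0
signature = (0, 2, 1)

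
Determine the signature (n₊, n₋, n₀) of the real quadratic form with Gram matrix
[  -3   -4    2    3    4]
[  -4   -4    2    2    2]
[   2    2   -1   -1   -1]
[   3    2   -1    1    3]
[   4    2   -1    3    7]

Answer: (2, 1, 2)

Derivation:
step 0: pivot -3 → sign −
step 1: pivot 4/3 → sign +
step 2: pivot 1 → sign +
step 3: row/col 3 already zero → sign 0
step 4: row/col 4 already zero → sign 0
signature = (2, 1, 2)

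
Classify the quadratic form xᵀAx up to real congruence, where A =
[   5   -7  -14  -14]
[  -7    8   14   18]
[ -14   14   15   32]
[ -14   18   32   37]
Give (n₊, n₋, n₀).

step 0: pivot 5 → sign +
step 1: pivot -9/5 → sign −
step 2: pivot -61/9 → sign −
step 3: pivot -3/61 → sign −
signature = (1, 3, 0)

Answer: (1, 3, 0)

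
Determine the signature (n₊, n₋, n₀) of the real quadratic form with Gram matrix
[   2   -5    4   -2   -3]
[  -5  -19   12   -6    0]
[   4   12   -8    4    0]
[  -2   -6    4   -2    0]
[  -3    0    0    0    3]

step 0: pivot 2 → sign +
step 1: pivot -63/2 → sign −
step 2: pivot -40/63 → sign −
step 3: pivot 6/5 → sign +
step 4: row/col 4 already zero → sign 0
signature = (2, 2, 1)

Answer: (2, 2, 1)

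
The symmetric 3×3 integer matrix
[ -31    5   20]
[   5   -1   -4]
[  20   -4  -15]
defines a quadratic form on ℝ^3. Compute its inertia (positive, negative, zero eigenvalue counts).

step 0: pivot -31 → sign −
step 1: pivot -6/31 → sign −
step 2: pivot 1 → sign +
signature = (1, 2, 0)

Answer: (1, 2, 0)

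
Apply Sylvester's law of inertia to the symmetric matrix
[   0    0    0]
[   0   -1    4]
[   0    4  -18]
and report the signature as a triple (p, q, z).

step 0: pivot -1 → sign −
step 1: pivot -2 → sign −
step 2: row/col 2 already zero → sign 0
signature = (0, 2, 1)

Answer: (0, 2, 1)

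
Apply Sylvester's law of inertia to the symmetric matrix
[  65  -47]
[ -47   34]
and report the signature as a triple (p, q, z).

step 0: pivot 65 → sign +
step 1: pivot 1/65 → sign +
signature = (2, 0, 0)

Answer: (2, 0, 0)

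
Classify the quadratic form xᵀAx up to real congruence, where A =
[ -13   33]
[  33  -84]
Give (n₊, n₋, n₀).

Answer: (0, 2, 0)

Derivation:
step 0: pivot -13 → sign −
step 1: pivot -3/13 → sign −
signature = (0, 2, 0)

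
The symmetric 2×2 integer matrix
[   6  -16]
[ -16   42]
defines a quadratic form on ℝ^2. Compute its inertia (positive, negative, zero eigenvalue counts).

Answer: (1, 1, 0)

Derivation:
step 0: pivot 6 → sign +
step 1: pivot -2/3 → sign −
signature = (1, 1, 0)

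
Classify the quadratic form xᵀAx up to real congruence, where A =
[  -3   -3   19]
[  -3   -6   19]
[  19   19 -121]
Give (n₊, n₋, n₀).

step 0: pivot -3 → sign −
step 1: pivot -3 → sign −
step 2: pivot -2/3 → sign −
signature = (0, 3, 0)

Answer: (0, 3, 0)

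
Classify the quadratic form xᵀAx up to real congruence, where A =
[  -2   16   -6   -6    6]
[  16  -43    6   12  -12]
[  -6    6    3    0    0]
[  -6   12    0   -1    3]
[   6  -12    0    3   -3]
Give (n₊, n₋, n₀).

Answer: (3, 2, 0)

Derivation:
step 0: pivot -2 → sign −
step 1: pivot 85 → sign +
step 2: pivot 21/85 → sign +
step 3: pivot 11/7 → sign +
step 4: pivot -6/11 → sign −
signature = (3, 2, 0)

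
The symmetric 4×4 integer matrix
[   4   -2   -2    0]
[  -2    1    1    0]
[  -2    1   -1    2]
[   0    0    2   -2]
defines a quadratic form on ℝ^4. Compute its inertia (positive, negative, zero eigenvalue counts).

step 0: pivot 4 → sign +
step 1: pivot -2 → sign −
step 2: row/col 2 already zero → sign 0
step 3: row/col 3 already zero → sign 0
signature = (1, 1, 2)

Answer: (1, 1, 2)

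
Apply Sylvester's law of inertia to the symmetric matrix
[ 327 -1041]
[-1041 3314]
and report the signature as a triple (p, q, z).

Answer: (1, 1, 0)

Derivation:
step 0: pivot 327 → sign +
step 1: pivot -1/109 → sign −
signature = (1, 1, 0)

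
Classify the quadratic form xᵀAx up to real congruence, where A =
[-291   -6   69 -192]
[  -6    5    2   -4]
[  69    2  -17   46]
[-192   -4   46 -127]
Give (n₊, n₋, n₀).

Answer: (2, 2, 0)

Derivation:
step 0: pivot -291 → sign −
step 1: pivot 497/97 → sign +
step 2: pivot -50/71 → sign −
step 3: pivot 1/175 → sign +
signature = (2, 2, 0)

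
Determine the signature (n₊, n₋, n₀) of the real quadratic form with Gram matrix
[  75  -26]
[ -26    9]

step 0: pivot 75 → sign +
step 1: pivot -1/75 → sign −
signature = (1, 1, 0)

Answer: (1, 1, 0)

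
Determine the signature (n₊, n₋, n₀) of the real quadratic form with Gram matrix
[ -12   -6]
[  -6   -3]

Answer: (0, 1, 1)

Derivation:
step 0: pivot -12 → sign −
step 1: row/col 1 already zero → sign 0
signature = (0, 1, 1)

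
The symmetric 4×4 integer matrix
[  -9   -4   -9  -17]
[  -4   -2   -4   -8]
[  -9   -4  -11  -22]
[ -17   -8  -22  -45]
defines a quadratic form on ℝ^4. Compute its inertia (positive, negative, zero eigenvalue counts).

step 0: pivot -9 → sign −
step 1: pivot -2/9 → sign −
step 2: pivot -2 → sign −
step 3: pivot 1/2 → sign +
signature = (1, 3, 0)

Answer: (1, 3, 0)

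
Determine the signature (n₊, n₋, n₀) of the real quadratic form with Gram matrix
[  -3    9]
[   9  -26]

step 0: pivot -3 → sign −
step 1: pivot 1 → sign +
signature = (1, 1, 0)

Answer: (1, 1, 0)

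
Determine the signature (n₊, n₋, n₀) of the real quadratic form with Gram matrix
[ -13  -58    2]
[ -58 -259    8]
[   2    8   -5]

step 0: pivot -13 → sign −
step 1: pivot -3/13 → sign −
step 2: pivot -1 → sign −
signature = (0, 3, 0)

Answer: (0, 3, 0)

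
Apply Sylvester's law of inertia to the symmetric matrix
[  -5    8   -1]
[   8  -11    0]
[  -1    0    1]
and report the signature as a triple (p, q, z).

Answer: (1, 2, 0)

Derivation:
step 0: pivot -5 → sign −
step 1: pivot 9/5 → sign +
step 2: pivot -2/9 → sign −
signature = (1, 2, 0)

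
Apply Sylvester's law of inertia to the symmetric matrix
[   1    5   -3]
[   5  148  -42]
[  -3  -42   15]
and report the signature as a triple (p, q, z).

step 0: pivot 1 → sign +
step 1: pivot 123 → sign +
step 2: pivot 3/41 → sign +
signature = (3, 0, 0)

Answer: (3, 0, 0)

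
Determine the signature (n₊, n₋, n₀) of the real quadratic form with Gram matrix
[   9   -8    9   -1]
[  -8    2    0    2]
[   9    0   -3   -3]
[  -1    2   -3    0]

Answer: (2, 1, 1)

Derivation:
step 0: pivot 9 → sign +
step 1: pivot -46/9 → sign −
step 2: pivot 12/23 → sign +
step 3: row/col 3 already zero → sign 0
signature = (2, 1, 1)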